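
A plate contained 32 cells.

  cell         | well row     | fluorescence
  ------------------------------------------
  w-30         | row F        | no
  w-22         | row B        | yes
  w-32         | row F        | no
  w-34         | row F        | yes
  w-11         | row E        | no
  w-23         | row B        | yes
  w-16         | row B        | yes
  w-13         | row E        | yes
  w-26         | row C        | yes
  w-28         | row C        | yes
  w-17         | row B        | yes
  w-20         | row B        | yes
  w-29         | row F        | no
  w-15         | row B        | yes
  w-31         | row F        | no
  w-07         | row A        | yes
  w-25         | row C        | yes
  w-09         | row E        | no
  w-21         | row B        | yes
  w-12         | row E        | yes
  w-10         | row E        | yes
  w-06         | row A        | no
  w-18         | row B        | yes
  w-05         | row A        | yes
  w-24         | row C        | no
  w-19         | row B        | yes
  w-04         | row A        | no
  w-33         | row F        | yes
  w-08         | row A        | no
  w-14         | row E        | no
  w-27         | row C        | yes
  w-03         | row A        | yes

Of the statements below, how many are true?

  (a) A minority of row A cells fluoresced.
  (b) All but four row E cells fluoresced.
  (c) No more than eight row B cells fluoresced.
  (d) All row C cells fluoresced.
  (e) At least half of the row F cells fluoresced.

0

(a) row A: |A| = 6, |A ∩ B| = 3; needs |A ∩ B| < |A ∖ B| — false.
(b) row E: |A| = 6, |A ∩ B| = 3; needs |A ∖ B| = 4 — false.
(c) row B: |A| = 9, |A ∩ B| = 9; needs |A ∩ B| ≤ 8 — false.
(d) row C: |A| = 5, |A ∩ B| = 4; needs A ⊆ B, i.e. every element of A is in B (|A ∖ B| = 0) — false.
(e) row F: |A| = 6, |A ∩ B| = 2; needs |A ∩ B| ≥ |A ∖ B| — false.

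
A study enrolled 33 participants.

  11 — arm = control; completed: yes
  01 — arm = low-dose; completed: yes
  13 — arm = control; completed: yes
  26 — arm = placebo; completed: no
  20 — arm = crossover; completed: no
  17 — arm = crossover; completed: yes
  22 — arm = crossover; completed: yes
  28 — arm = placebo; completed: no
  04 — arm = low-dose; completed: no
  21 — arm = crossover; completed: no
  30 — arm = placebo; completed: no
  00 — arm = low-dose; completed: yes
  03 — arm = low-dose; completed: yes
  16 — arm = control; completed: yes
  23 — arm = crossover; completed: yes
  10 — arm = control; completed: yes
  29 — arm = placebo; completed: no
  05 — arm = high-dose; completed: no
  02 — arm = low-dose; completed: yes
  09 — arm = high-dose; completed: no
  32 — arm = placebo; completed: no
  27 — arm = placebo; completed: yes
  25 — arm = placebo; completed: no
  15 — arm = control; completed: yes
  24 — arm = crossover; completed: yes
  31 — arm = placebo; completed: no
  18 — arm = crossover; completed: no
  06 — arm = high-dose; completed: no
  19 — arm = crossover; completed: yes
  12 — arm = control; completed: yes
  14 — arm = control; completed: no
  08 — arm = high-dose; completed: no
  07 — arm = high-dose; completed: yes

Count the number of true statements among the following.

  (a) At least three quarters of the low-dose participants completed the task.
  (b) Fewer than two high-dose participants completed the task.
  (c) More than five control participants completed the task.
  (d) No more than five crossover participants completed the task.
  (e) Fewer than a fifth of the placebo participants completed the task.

5

(a) low-dose: |A| = 5, |A ∩ B| = 4; needs |A ∩ B| / |A| ≥ 3/4 — true.
(b) high-dose: |A| = 5, |A ∩ B| = 1; needs |A ∩ B| < 2 — true.
(c) control: |A| = 7, |A ∩ B| = 6; needs |A ∩ B| > 5 — true.
(d) crossover: |A| = 8, |A ∩ B| = 5; needs |A ∩ B| ≤ 5 — true.
(e) placebo: |A| = 8, |A ∩ B| = 1; needs |A ∩ B| / |A| < 1/5 — true.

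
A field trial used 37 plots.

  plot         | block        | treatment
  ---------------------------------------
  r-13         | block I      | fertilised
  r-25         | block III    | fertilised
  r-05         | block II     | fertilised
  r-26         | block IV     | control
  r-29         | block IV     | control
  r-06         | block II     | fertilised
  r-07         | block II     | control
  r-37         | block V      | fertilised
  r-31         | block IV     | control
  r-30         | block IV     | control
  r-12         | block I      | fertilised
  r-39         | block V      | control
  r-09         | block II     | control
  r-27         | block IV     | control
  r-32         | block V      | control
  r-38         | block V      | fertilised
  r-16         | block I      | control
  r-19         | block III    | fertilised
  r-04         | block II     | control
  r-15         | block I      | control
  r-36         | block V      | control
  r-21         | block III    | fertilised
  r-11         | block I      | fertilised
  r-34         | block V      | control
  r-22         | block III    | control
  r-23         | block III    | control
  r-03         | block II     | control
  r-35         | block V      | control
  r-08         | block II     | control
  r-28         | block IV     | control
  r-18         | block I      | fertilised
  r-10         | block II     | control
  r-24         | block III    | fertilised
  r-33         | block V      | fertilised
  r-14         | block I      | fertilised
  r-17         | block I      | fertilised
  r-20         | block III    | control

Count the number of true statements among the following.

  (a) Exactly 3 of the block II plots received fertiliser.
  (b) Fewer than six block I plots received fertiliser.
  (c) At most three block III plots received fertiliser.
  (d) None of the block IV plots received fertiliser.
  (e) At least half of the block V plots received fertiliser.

1

(a) block II: |A| = 8, |A ∩ B| = 2; needs |A ∩ B| = 3 — false.
(b) block I: |A| = 8, |A ∩ B| = 6; needs |A ∩ B| < 6 — false.
(c) block III: |A| = 7, |A ∩ B| = 4; needs |A ∩ B| ≤ 3 — false.
(d) block IV: |A| = 6, |A ∩ B| = 0; needs A ∩ B = ∅ (|A ∩ B| = 0) — true.
(e) block V: |A| = 8, |A ∩ B| = 3; needs |A ∩ B| ≥ |A ∖ B| — false.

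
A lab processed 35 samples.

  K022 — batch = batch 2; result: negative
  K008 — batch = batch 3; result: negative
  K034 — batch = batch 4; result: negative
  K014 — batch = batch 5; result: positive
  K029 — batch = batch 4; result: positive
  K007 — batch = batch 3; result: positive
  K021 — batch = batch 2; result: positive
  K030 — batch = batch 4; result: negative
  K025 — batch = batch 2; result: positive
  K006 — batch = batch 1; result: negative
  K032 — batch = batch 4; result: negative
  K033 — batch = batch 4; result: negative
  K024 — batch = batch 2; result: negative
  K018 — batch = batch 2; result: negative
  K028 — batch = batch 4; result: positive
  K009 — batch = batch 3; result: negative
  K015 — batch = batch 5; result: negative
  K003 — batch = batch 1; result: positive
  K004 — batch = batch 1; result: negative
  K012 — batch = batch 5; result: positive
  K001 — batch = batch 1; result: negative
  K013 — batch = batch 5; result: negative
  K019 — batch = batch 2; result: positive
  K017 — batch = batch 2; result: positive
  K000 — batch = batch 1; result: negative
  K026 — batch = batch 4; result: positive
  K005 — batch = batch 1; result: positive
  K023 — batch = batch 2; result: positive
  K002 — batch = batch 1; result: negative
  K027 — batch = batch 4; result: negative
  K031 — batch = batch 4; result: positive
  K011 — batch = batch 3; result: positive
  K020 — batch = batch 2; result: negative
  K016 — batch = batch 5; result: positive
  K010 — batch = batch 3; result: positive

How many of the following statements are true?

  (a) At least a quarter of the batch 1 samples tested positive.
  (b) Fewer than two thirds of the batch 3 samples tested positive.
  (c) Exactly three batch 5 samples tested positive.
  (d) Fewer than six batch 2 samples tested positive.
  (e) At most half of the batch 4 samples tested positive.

(a) batch 1: |A| = 7, |A ∩ B| = 2; needs |A ∩ B| / |A| ≥ 1/4 — true.
(b) batch 3: |A| = 5, |A ∩ B| = 3; needs |A ∩ B| / |A| < 2/3 — true.
(c) batch 5: |A| = 5, |A ∩ B| = 3; needs |A ∩ B| = 3 — true.
(d) batch 2: |A| = 9, |A ∩ B| = 5; needs |A ∩ B| < 6 — true.
(e) batch 4: |A| = 9, |A ∩ B| = 4; needs |A ∩ B| ≤ |A ∖ B| — true.

5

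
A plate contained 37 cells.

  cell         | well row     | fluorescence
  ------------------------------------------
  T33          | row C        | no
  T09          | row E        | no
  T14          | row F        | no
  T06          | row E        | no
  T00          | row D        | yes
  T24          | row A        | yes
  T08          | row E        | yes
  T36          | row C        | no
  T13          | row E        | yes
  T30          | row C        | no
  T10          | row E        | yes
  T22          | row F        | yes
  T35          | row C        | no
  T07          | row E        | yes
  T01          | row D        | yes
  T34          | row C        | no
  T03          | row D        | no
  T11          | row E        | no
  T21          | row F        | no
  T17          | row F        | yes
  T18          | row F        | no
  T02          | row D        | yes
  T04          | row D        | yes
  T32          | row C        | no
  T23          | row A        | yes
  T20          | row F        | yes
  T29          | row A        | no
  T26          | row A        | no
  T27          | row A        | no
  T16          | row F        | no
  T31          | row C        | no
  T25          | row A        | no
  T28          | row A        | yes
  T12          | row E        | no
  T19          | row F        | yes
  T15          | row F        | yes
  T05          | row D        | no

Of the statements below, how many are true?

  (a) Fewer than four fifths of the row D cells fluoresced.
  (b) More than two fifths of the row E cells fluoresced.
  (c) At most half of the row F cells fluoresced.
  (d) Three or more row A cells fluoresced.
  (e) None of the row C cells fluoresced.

(a) row D: |A| = 6, |A ∩ B| = 4; needs |A ∩ B| / |A| < 4/5 — true.
(b) row E: |A| = 8, |A ∩ B| = 4; needs |A ∩ B| / |A| > 2/5 — true.
(c) row F: |A| = 9, |A ∩ B| = 5; needs |A ∩ B| ≤ |A ∖ B| — false.
(d) row A: |A| = 7, |A ∩ B| = 3; needs |A ∩ B| ≥ 3 — true.
(e) row C: |A| = 7, |A ∩ B| = 0; needs A ∩ B = ∅ (|A ∩ B| = 0) — true.

4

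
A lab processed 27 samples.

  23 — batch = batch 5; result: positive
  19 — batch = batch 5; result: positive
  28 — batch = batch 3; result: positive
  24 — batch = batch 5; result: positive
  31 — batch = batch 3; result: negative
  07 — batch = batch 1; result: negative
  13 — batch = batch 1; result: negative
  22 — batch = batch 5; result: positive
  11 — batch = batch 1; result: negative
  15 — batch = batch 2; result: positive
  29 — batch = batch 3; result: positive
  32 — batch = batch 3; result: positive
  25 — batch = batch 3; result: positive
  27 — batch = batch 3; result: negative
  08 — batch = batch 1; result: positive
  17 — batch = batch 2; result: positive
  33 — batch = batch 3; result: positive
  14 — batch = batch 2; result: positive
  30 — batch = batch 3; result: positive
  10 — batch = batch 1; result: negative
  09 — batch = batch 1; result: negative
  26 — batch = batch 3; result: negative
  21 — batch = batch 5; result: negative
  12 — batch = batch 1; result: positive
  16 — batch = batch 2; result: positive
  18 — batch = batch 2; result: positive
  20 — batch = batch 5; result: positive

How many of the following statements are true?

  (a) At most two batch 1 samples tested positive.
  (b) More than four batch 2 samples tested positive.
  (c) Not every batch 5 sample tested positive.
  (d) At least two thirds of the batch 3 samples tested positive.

(a) batch 1: |A| = 7, |A ∩ B| = 2; needs |A ∩ B| ≤ 2 — true.
(b) batch 2: |A| = 5, |A ∩ B| = 5; needs |A ∩ B| > 4 — true.
(c) batch 5: |A| = 6, |A ∩ B| = 5; needs A ⊄ B (|A ∖ B| ≥ 1) — true.
(d) batch 3: |A| = 9, |A ∩ B| = 6; needs |A ∩ B| / |A| ≥ 2/3 — true.

4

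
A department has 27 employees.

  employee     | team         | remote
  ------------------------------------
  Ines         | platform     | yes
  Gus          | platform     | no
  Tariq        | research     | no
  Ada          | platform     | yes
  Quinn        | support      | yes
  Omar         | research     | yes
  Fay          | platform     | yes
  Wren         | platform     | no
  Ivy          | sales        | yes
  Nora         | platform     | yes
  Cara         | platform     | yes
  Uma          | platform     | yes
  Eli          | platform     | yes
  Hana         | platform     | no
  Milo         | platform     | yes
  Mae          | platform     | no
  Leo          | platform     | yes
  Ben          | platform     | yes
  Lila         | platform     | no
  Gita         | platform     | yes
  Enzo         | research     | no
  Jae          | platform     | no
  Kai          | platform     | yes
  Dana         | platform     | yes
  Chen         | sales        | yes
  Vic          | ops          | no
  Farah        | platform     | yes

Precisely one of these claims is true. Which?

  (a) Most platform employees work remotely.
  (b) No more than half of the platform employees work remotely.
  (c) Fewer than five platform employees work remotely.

(a)

|A| = 20, |A ∩ B| = 14, |A ∖ B| = 6.
(a) requires |A ∩ B| > |A ∖ B|: true.
(b) requires |A ∩ B| ≤ |A ∖ B|: false.
(c) requires |A ∩ B| < 5: false.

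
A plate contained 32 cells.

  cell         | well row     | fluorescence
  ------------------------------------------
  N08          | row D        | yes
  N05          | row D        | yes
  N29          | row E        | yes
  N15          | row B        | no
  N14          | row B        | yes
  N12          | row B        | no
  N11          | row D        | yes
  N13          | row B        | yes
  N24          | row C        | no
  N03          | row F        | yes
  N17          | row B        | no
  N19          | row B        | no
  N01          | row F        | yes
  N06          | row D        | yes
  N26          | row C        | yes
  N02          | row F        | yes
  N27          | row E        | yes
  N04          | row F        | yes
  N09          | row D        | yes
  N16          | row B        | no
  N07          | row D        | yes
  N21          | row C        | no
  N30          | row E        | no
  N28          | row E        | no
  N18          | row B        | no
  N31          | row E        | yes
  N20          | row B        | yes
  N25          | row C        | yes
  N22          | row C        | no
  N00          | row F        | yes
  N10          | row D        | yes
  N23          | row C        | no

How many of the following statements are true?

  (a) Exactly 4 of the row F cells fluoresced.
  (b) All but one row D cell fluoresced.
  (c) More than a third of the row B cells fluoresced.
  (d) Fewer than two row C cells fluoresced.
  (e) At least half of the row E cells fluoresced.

1

(a) row F: |A| = 5, |A ∩ B| = 5; needs |A ∩ B| = 4 — false.
(b) row D: |A| = 7, |A ∩ B| = 7; needs |A ∖ B| = 1 — false.
(c) row B: |A| = 9, |A ∩ B| = 3; needs |A ∩ B| / |A| > 1/3 — false.
(d) row C: |A| = 6, |A ∩ B| = 2; needs |A ∩ B| < 2 — false.
(e) row E: |A| = 5, |A ∩ B| = 3; needs |A ∩ B| ≥ |A ∖ B| — true.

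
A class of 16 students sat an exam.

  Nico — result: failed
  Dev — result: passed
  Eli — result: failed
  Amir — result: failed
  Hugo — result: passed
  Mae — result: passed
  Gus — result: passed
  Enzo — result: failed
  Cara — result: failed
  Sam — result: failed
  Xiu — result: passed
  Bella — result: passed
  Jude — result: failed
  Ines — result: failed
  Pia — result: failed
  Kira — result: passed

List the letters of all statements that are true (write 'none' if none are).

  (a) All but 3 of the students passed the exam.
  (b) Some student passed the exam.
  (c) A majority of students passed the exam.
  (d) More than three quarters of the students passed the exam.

|A| = 16, |A ∩ B| = 7, |A ∖ B| = 9.
(a) |A ∖ B| = 3: fails.
(b) A ∩ B ≠ ∅ (|A ∩ B| ≥ 1): holds.
(c) |A ∩ B| > |A ∖ B|: fails.
(d) |A ∩ B| / |A| > 3/4: fails.

(b)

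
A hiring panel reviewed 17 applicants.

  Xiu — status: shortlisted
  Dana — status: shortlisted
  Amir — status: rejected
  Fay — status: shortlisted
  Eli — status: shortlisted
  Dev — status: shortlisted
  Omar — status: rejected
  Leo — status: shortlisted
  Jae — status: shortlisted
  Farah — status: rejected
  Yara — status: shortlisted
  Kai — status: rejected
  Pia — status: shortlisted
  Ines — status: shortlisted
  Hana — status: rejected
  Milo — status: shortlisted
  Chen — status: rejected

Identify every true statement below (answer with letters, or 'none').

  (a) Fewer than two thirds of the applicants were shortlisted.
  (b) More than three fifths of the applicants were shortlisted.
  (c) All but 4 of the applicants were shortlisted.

|A| = 17, |A ∩ B| = 11, |A ∖ B| = 6.
(a) |A ∩ B| / |A| < 2/3: holds.
(b) |A ∩ B| / |A| > 3/5: holds.
(c) |A ∖ B| = 4: fails.

(a), (b)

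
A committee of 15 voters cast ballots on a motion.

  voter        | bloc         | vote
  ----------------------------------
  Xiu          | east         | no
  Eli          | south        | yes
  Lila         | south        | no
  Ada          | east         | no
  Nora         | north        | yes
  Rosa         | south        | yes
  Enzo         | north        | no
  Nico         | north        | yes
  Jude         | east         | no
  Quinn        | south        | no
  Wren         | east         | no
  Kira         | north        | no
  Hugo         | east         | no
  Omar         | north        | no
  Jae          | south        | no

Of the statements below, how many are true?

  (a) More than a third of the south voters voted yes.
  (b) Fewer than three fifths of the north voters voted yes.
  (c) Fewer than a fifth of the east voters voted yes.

(a) south: |A| = 5, |A ∩ B| = 2; needs |A ∩ B| / |A| > 1/3 — true.
(b) north: |A| = 5, |A ∩ B| = 2; needs |A ∩ B| / |A| < 3/5 — true.
(c) east: |A| = 5, |A ∩ B| = 0; needs |A ∩ B| / |A| < 1/5 — true.

3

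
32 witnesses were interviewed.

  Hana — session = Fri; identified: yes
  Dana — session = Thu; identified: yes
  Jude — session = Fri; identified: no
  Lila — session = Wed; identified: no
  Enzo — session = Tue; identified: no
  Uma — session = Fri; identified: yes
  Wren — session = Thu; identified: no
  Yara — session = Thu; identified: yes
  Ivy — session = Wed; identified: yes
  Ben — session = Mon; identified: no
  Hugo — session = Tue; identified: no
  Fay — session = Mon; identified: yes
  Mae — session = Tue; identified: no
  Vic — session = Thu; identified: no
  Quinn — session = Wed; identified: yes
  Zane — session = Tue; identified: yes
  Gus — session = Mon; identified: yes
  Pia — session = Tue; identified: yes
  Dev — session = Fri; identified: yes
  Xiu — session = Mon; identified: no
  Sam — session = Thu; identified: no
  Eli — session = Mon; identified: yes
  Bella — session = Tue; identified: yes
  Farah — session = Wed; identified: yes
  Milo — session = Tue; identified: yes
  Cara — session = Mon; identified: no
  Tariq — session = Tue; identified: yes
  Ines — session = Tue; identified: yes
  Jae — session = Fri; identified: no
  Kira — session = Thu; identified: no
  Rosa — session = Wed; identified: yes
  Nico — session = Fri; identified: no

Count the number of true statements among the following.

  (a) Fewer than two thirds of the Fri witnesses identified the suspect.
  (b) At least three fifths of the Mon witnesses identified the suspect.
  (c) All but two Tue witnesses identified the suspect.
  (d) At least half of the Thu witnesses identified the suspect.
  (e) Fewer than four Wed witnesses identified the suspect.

(a) Fri: |A| = 6, |A ∩ B| = 3; needs |A ∩ B| / |A| < 2/3 — true.
(b) Mon: |A| = 6, |A ∩ B| = 3; needs |A ∩ B| / |A| ≥ 3/5 — false.
(c) Tue: |A| = 9, |A ∩ B| = 6; needs |A ∖ B| = 2 — false.
(d) Thu: |A| = 6, |A ∩ B| = 2; needs |A ∩ B| ≥ |A ∖ B| — false.
(e) Wed: |A| = 5, |A ∩ B| = 4; needs |A ∩ B| < 4 — false.

1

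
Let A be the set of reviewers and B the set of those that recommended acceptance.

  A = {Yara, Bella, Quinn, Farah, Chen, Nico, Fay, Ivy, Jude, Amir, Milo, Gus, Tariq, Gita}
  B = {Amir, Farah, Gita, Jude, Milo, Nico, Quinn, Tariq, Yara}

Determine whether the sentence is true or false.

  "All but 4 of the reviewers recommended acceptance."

False

Truth condition: |A ∖ B| = 4.
A (the restrictor) = {Yara, Bella, Quinn, Farah, Chen, Nico, Fay, Ivy, Jude, Amir, Milo, Gus, Tariq, Gita}, |A| = 14.
A ∖ B = {Bella, Chen, Fay, Ivy, Gus}, so |A ∖ B| = 5.
|A ∖ B| = 5, so the statement is false.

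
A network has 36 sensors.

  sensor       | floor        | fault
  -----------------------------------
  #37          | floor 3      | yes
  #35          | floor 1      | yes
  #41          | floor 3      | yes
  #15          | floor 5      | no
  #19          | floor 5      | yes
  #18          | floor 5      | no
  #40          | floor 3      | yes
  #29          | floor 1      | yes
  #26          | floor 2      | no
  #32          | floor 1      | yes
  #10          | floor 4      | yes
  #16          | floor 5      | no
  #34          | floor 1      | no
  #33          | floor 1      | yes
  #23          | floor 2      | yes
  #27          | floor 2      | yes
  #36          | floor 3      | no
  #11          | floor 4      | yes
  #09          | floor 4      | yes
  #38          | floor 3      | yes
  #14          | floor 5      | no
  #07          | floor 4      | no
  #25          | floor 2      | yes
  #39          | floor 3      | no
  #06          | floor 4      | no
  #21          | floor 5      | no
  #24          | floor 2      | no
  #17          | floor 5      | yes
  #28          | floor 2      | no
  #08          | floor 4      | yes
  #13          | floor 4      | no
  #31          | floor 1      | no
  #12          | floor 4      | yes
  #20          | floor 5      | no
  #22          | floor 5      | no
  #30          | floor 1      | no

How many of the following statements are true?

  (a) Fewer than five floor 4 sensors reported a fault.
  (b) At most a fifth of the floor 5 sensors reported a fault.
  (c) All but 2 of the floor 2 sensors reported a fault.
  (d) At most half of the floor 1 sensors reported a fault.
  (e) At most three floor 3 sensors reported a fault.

0

(a) floor 4: |A| = 8, |A ∩ B| = 5; needs |A ∩ B| < 5 — false.
(b) floor 5: |A| = 9, |A ∩ B| = 2; needs |A ∩ B| / |A| ≤ 1/5 — false.
(c) floor 2: |A| = 6, |A ∩ B| = 3; needs |A ∖ B| = 2 — false.
(d) floor 1: |A| = 7, |A ∩ B| = 4; needs |A ∩ B| ≤ |A ∖ B| — false.
(e) floor 3: |A| = 6, |A ∩ B| = 4; needs |A ∩ B| ≤ 3 — false.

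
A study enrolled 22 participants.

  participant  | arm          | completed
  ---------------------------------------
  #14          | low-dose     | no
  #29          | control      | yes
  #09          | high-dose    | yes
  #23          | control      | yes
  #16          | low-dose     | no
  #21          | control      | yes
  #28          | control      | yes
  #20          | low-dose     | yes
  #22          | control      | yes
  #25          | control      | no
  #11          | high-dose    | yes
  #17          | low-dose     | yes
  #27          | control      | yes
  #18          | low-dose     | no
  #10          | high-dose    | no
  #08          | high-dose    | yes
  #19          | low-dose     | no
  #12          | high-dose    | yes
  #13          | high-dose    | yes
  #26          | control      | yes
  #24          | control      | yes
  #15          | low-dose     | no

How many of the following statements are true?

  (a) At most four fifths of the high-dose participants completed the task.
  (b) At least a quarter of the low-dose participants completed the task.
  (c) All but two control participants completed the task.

1

(a) high-dose: |A| = 6, |A ∩ B| = 5; needs |A ∩ B| / |A| ≤ 4/5 — false.
(b) low-dose: |A| = 7, |A ∩ B| = 2; needs |A ∩ B| / |A| ≥ 1/4 — true.
(c) control: |A| = 9, |A ∩ B| = 8; needs |A ∖ B| = 2 — false.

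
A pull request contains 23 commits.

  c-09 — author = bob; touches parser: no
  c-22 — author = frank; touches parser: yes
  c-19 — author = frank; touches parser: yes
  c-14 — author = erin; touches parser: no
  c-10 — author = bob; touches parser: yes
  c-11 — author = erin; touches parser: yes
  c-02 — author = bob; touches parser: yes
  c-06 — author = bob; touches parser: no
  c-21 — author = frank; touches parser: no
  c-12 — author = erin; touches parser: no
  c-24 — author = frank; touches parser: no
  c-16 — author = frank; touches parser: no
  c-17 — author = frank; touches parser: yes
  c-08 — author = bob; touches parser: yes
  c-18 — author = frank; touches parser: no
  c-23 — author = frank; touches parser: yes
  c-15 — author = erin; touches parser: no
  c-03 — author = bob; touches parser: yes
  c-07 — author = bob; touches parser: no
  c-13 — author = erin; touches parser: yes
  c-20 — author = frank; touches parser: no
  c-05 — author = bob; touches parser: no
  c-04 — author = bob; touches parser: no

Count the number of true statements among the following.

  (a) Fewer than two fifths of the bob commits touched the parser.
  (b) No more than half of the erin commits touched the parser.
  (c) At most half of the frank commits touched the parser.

(a) bob: |A| = 9, |A ∩ B| = 4; needs |A ∩ B| / |A| < 2/5 — false.
(b) erin: |A| = 5, |A ∩ B| = 2; needs |A ∩ B| ≤ |A ∖ B| — true.
(c) frank: |A| = 9, |A ∩ B| = 4; needs |A ∩ B| ≤ |A ∖ B| — true.

2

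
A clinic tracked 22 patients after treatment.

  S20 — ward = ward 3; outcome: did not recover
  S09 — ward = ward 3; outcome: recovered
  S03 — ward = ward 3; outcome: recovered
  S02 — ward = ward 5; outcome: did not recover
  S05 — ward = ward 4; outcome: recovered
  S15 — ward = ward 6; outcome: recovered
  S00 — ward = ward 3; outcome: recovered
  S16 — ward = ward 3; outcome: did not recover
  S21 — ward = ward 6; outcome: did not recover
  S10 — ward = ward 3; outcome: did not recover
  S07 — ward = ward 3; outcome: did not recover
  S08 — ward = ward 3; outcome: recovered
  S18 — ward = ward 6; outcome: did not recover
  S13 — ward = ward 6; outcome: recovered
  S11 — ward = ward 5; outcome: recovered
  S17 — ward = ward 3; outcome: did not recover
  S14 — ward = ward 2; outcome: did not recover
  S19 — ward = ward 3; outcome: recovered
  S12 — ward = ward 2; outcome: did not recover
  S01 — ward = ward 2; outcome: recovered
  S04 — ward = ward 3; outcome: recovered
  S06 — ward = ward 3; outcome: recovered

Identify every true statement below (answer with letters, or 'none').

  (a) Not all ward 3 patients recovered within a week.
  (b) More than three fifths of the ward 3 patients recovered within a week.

(a)

|A| = 12, |A ∩ B| = 7, |A ∖ B| = 5.
(a) A ⊄ B (|A ∖ B| ≥ 1): holds.
(b) |A ∩ B| / |A| > 3/5: fails.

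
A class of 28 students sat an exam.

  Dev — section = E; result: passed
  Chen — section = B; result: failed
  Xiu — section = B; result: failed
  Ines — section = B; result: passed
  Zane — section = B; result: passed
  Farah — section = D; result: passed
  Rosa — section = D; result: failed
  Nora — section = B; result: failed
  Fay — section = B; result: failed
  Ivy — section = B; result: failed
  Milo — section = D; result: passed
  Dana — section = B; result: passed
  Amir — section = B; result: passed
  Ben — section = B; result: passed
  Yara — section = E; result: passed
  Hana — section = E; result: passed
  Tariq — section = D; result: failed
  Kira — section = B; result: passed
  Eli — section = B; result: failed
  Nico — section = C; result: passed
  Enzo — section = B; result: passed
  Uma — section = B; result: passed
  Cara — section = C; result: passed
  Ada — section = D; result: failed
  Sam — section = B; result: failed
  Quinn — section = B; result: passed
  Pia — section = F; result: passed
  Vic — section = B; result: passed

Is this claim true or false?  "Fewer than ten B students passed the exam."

Truth condition: |A ∩ B| < 10.
|A| = 17, |A ∩ B| = 10, |A ∖ B| = 7.
|A ∩ B| = 10, so the statement is false.

False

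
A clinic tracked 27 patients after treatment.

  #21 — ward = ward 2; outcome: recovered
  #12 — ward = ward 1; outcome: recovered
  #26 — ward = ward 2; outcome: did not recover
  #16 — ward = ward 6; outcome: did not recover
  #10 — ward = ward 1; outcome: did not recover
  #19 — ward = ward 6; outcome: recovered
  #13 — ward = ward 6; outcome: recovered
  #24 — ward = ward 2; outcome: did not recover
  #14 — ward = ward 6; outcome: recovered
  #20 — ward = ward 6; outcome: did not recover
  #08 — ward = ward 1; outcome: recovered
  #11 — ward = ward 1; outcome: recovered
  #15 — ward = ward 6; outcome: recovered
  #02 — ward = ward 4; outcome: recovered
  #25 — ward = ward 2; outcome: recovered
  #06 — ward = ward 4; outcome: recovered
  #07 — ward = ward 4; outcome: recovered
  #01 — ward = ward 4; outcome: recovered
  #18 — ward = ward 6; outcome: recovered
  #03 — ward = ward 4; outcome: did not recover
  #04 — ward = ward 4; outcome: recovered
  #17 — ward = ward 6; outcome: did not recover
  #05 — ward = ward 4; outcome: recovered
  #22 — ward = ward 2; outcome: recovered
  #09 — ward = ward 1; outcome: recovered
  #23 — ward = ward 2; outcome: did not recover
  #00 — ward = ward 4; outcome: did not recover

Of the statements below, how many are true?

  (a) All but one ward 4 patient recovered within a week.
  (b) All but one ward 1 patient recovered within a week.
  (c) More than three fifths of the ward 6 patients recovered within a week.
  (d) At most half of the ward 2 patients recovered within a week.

3

(a) ward 4: |A| = 8, |A ∩ B| = 6; needs |A ∖ B| = 1 — false.
(b) ward 1: |A| = 5, |A ∩ B| = 4; needs |A ∖ B| = 1 — true.
(c) ward 6: |A| = 8, |A ∩ B| = 5; needs |A ∩ B| / |A| > 3/5 — true.
(d) ward 2: |A| = 6, |A ∩ B| = 3; needs |A ∩ B| ≤ |A ∖ B| — true.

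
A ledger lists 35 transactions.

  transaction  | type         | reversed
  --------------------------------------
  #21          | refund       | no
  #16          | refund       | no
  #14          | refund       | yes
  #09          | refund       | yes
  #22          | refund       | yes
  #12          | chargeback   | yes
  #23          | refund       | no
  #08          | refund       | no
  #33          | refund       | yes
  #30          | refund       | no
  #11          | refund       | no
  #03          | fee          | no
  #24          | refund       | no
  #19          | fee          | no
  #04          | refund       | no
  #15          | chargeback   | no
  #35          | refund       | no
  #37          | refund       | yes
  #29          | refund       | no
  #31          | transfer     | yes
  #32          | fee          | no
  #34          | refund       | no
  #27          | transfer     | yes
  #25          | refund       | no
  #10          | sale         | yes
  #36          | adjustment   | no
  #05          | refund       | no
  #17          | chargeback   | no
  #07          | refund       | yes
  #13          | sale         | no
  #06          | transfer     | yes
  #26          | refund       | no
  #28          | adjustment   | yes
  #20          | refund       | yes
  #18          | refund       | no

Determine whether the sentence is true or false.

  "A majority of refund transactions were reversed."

'A majority of refund transactions were reversed' holds iff |A ∩ B| > |A ∖ B|.
|A| = 22, |A ∩ B| = 7, |A ∖ B| = 15.
7 < 15, so the statement is false.

False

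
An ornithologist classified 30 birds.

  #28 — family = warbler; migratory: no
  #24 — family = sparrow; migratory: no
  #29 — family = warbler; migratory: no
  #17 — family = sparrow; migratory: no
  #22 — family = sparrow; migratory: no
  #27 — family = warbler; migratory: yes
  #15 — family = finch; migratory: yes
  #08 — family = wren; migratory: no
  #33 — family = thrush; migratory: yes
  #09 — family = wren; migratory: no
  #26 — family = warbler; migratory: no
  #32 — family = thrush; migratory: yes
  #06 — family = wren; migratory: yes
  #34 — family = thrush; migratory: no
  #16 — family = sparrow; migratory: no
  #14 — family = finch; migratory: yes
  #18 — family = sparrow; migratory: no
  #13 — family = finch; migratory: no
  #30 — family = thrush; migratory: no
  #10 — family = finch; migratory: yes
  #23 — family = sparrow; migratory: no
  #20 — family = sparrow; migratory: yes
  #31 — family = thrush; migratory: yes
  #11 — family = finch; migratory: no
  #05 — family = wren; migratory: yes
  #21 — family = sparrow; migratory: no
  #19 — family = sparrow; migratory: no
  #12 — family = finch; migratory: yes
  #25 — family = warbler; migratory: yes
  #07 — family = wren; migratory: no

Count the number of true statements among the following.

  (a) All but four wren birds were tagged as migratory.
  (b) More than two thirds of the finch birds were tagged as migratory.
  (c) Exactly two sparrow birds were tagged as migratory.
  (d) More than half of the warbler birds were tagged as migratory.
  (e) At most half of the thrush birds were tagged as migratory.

(a) wren: |A| = 5, |A ∩ B| = 2; needs |A ∖ B| = 4 — false.
(b) finch: |A| = 6, |A ∩ B| = 4; needs |A ∩ B| / |A| > 2/3 — false.
(c) sparrow: |A| = 9, |A ∩ B| = 1; needs |A ∩ B| = 2 — false.
(d) warbler: |A| = 5, |A ∩ B| = 2; needs |A ∩ B| > |A ∖ B| — false.
(e) thrush: |A| = 5, |A ∩ B| = 3; needs |A ∩ B| ≤ |A ∖ B| — false.

0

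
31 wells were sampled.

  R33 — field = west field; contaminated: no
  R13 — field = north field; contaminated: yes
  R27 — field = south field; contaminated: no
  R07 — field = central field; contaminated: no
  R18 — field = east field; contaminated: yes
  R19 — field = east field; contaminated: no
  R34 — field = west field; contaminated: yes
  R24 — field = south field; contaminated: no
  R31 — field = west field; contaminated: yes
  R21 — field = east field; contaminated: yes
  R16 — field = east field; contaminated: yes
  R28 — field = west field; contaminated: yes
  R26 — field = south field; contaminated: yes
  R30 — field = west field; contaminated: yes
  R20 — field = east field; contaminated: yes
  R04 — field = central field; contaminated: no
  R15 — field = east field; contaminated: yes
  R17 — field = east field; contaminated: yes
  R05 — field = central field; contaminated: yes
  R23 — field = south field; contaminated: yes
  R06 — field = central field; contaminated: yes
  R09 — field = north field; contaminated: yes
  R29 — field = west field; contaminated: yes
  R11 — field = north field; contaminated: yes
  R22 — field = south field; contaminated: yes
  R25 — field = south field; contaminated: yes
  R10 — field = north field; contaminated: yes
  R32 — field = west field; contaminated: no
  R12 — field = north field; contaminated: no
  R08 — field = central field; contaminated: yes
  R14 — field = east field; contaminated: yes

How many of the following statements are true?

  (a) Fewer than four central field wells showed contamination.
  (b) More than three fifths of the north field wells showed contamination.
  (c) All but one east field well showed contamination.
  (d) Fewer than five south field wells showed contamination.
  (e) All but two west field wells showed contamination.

5

(a) central field: |A| = 5, |A ∩ B| = 3; needs |A ∩ B| < 4 — true.
(b) north field: |A| = 5, |A ∩ B| = 4; needs |A ∩ B| / |A| > 3/5 — true.
(c) east field: |A| = 8, |A ∩ B| = 7; needs |A ∖ B| = 1 — true.
(d) south field: |A| = 6, |A ∩ B| = 4; needs |A ∩ B| < 5 — true.
(e) west field: |A| = 7, |A ∩ B| = 5; needs |A ∖ B| = 2 — true.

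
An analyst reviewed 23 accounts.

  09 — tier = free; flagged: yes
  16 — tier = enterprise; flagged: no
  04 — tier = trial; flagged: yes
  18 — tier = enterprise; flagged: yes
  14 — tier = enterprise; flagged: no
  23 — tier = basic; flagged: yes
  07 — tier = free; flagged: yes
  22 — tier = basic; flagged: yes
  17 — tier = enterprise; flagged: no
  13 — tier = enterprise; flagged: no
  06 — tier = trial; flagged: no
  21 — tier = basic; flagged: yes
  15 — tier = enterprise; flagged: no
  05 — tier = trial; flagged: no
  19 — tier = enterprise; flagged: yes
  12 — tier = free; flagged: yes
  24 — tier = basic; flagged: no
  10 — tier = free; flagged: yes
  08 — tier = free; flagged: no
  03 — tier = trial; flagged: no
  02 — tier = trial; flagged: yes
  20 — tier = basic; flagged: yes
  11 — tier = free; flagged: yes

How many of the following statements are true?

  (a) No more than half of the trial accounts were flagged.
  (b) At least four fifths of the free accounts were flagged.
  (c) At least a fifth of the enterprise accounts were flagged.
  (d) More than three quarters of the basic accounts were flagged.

4

(a) trial: |A| = 5, |A ∩ B| = 2; needs |A ∩ B| ≤ |A ∖ B| — true.
(b) free: |A| = 6, |A ∩ B| = 5; needs |A ∩ B| / |A| ≥ 4/5 — true.
(c) enterprise: |A| = 7, |A ∩ B| = 2; needs |A ∩ B| / |A| ≥ 1/5 — true.
(d) basic: |A| = 5, |A ∩ B| = 4; needs |A ∩ B| / |A| > 3/4 — true.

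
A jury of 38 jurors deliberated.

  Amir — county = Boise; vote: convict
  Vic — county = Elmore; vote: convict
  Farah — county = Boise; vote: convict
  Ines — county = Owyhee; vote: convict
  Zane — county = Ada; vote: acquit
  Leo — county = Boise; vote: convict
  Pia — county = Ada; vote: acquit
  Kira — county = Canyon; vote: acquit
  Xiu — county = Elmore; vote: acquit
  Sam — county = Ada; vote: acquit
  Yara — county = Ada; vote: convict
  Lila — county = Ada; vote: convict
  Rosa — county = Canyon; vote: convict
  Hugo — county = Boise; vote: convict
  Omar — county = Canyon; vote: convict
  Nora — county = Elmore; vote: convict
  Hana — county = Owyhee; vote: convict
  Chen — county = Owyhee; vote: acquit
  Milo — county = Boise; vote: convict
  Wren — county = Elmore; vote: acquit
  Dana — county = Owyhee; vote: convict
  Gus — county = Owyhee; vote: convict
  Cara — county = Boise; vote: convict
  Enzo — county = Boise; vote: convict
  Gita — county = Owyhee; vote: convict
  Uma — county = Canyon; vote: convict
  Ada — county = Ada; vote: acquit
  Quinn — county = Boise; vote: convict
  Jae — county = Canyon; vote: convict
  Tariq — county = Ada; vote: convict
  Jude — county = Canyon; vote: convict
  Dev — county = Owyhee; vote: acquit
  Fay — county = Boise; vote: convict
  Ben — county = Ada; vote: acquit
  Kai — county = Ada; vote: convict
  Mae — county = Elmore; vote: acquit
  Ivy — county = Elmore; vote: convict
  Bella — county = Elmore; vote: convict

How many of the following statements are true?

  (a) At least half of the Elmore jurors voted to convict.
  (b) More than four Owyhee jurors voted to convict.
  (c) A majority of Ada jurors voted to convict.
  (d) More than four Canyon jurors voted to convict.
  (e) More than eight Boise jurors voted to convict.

4

(a) Elmore: |A| = 7, |A ∩ B| = 4; needs |A ∩ B| ≥ |A ∖ B| — true.
(b) Owyhee: |A| = 7, |A ∩ B| = 5; needs |A ∩ B| > 4 — true.
(c) Ada: |A| = 9, |A ∩ B| = 4; needs |A ∩ B| > |A ∖ B| — false.
(d) Canyon: |A| = 6, |A ∩ B| = 5; needs |A ∩ B| > 4 — true.
(e) Boise: |A| = 9, |A ∩ B| = 9; needs |A ∩ B| > 8 — true.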